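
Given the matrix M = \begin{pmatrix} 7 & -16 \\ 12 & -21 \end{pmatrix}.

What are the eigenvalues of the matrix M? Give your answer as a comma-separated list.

det(M - λI) = (7 - λ)(-21 - λ) - (-16)·(12) = λ^2 + 14λ + 45.
This factors as (λ + 9)·(λ + 5) = 0.
Eigenvalues: -9, -5.

-9, -5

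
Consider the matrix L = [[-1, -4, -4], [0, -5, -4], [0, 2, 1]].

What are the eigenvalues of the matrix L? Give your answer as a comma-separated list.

Set up det(sI - L) = 0.
Cofactor expansion gives p(s) = s^3 + 5s^2 + 7s + 3.
Rational-root test: s = -1 gives p(-1) = 0.
Factor out (s + 1): p(s) = (s + 1)·(s^2 + 4s + 3).
The quadratic factors as (s + 3)·(s + 1).
Eigenvalues: -3, -1, -1.

-3, -1, -1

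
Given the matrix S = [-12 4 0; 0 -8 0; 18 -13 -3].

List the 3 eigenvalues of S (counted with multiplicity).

Set up det(λI - S) = 0.
Expanding along the first row, p(λ) = λ^3 + 23λ^2 + 156λ + 288.
Rational-root test: λ = -3 gives p(-3) = 0.
Factor out (λ + 3): p(λ) = (λ + 3)·(λ^2 + 20λ + 96).
The quadratic factors as (λ + 12)·(λ + 8).
Eigenvalues: -12, -8, -3.

-12, -8, -3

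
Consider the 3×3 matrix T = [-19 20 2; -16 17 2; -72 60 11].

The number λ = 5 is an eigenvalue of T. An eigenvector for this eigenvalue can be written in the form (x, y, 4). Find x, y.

We need (T - 5I)v = 0.
T - 5I = [[-24, 20, 2], [-16, 12, 2], [-72, 60, 6]].
Row 1: (-24)·x + (20)·y + (2)·4 = 0
Row 2: (-16)·x + (12)·y + (2)·4 = 0
Row 3: (-72)·x + (60)·y + (6)·4 = 0
Solving gives x = 2, y = 2.
Check: T·(2, 2, 4) = (10, 10, 20) = 5·(2, 2, 4).

2, 2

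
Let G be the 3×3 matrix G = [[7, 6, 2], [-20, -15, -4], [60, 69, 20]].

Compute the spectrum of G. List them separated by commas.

-3, 7, 8

Set up det(λI - G) = 0.
Expanding along the first row, p(λ) = λ^3 - 12λ^2 + 11λ + 168.
Rational-root test: λ = 7 gives p(7) = 0.
Dividing by (λ - 7) leaves λ^2 - 5λ - 24.
The quadratic factors as (λ + 3)·(λ - 8).
Eigenvalues: -3, 7, 8.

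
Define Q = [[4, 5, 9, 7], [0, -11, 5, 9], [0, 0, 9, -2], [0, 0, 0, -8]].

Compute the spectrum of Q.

-11, -8, 4, 9

Q is upper triangular, so its eigenvalues are the diagonal entries.
Diagonal: 4, -11, 9, -8.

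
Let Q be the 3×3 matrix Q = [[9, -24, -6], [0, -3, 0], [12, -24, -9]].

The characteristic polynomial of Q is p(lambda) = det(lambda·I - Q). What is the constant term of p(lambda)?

-27

p(lambda) = lambda^3 + 3·lambda^2 - 9·lambda - 27.
The constant term is -27.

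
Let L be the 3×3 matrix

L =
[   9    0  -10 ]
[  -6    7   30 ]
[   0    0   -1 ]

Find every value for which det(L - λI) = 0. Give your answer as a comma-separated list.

-1, 7, 9

Compute the characteristic polynomial p(λ) = det(λI - L).
Expanding the 3×3 determinant: p(λ) = λ^3 - 15λ^2 + 47λ + 63.
Rational-root test: λ = 7 gives p(7) = 0.
Dividing by (λ - 7) leaves λ^2 - 8λ - 9.
The quadratic factors as (λ + 1)·(λ - 9).
Eigenvalues: -1, 7, 9.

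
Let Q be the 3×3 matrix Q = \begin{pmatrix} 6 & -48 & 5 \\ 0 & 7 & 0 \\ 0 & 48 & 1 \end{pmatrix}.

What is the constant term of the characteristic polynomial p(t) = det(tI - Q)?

-42

p(0) = det(0·I − Q) = det(−Q) = (−1)^3·det(Q).
det(Q) = 42, so p(0) = -42.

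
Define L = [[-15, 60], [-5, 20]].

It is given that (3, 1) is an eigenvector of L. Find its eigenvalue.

5

Compute Lv: L·(3, 1) = (15, 5).
Since Lv = λv, compare component 1: 15 = λ·3, so λ = 5.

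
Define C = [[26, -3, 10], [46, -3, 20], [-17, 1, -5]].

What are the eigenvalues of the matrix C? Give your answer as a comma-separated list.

3, 5, 10

Compute the characteristic polynomial p(r) = det(rI - C).
Expanding along the first row, p(r) = r^3 - 18r^2 + 95r - 150.
Since p(10) = 0, r = 10 is a root.
Dividing by (r - 10) leaves r^2 - 8r + 15.
The quadratic factors as (r - 3)·(r - 5).
Eigenvalues: 3, 5, 10.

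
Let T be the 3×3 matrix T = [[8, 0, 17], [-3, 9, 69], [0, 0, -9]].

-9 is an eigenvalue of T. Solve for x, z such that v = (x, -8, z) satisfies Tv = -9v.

-2, 2

We need (T + 9I)v = 0.
T + 9I = [[17, 0, 17], [-3, 18, 69], [0, 0, 0]].
Row 1: (17)·x + (0)·-8 + (17)·z = 0
Row 2: (-3)·x + (18)·-8 + (69)·z = 0
Row 3: (0)·x + (0)·-8 + (0)·z = 0
Solving gives x = -2, z = 2.
Check: T·(-2, -8, 2) = (18, 72, -18) = -9·(-2, -8, 2).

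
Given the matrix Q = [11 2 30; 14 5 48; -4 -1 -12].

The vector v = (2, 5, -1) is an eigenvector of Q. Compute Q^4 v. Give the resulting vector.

(2, 5, -1)

First find the eigenvalue: Qv = (2, 5, -1) = 1·(2, 5, -1), so λ = 1.
Then Q^4 v = λ^4·v = 1^4·(2, 5, -1) = 1·(2, 5, -1) = (2, 5, -1).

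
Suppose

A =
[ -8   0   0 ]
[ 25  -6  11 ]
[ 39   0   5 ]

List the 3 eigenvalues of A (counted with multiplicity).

-8, -6, 5

The characteristic polynomial is p(λ) = det(λI - A).
Expanding along the first row, p(λ) = λ^3 + 9λ^2 - 22λ - 240.
Rational-root test: λ = -8 gives p(-8) = 0.
Dividing by (λ + 8) leaves λ^2 + λ - 30.
The quadratic factors as (λ + 6)·(λ - 5).
Eigenvalues: -8, -6, 5.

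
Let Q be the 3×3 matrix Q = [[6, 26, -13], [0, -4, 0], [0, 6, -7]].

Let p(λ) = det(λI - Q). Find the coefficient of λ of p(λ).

-38

p(λ) = λ^3 + 5λ^2 - 38λ - 168.
The coefficient of λ is -38.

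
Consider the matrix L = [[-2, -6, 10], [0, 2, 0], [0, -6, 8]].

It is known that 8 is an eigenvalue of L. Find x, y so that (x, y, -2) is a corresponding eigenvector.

We need (L - 8I)v = 0.
L - 8I = [[-10, -6, 10], [0, -6, 0], [0, -6, 0]].
Row 1: (-10)·x + (-6)·y + (10)·-2 = 0
Row 2: (0)·x + (-6)·y + (0)·-2 = 0
Row 3: (0)·x + (-6)·y + (0)·-2 = 0
Solving gives x = -2, y = 0.
Check: L·(-2, 0, -2) = (-16, 0, -16) = 8·(-2, 0, -2).

-2, 0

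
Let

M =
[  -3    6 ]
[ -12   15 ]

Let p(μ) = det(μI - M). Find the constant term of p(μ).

27

p(μ) = μ^2 - 12μ + 27.
The constant term is 27.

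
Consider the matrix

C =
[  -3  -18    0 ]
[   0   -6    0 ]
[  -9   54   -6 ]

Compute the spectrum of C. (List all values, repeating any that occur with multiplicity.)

-6, -6, -3

Compute the characteristic polynomial p(lambda) = det(lambda·I - C).
Cofactor expansion gives p(lambda) = lambda^3 + 15·lambda^2 + 72·lambda + 108.
Rational-root test: lambda = -3 gives p(-3) = 0.
Dividing by (lambda + 3) leaves lambda^2 + 12·lambda + 36.
The quadratic factor is (lambda + 6)^2.
Eigenvalues: -6, -6, -3.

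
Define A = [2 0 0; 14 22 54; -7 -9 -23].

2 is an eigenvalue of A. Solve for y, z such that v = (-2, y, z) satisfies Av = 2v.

-4, 2

We need (A - 2I)v = 0.
A - 2I = [[0, 0, 0], [14, 20, 54], [-7, -9, -25]].
Row 1: (0)·-2 + (0)·y + (0)·z = 0
Row 2: (14)·-2 + (20)·y + (54)·z = 0
Row 3: (-7)·-2 + (-9)·y + (-25)·z = 0
Solving gives y = -4, z = 2.
Check: A·(-2, -4, 2) = (-4, -8, 4) = 2·(-2, -4, 2).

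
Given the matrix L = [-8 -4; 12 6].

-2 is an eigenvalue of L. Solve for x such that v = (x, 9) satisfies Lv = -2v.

We need (L + 2I)v = 0.
L + 2I = [[-6, -4], [12, 8]].
Row 1: (-6)·x + (-4)·9 = 0
Row 2: (12)·x + (8)·9 = 0
Solving gives x = -6.
Check: L·(-6, 9) = (12, -18) = -2·(-6, 9).

-6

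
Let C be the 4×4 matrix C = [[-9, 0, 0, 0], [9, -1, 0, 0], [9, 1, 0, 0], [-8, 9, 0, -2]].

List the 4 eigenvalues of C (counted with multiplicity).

C is lower triangular, so its eigenvalues are the diagonal entries.
Diagonal: -9, -1, 0, -2.

-9, -2, -1, 0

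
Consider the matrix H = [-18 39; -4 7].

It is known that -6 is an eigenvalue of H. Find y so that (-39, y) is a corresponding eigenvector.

We need (H + 6I)v = 0.
H + 6I = [[-12, 39], [-4, 13]].
Row 1: (-12)·-39 + (39)·y = 0
Row 2: (-4)·-39 + (13)·y = 0
Solving gives y = -12.
Check: H·(-39, -12) = (234, 72) = -6·(-39, -12).

-12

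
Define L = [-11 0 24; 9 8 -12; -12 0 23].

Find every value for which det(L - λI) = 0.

5, 7, 8

The characteristic polynomial is p(λ) = det(λI - L).
Expanding the 3×3 determinant: p(λ) = λ^3 - 20λ^2 + 131λ - 280.
Rational-root test: λ = 8 gives p(8) = 0.
Dividing by (λ - 8) leaves λ^2 - 12λ + 35.
The quadratic factors as (λ - 5)·(λ - 7).
Eigenvalues: 5, 7, 8.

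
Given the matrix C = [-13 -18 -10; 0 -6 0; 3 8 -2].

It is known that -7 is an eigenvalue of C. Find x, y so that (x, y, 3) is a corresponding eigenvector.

We need (C + 7I)v = 0.
C + 7I = [[-6, -18, -10], [0, 1, 0], [3, 8, 5]].
Row 1: (-6)·x + (-18)·y + (-10)·3 = 0
Row 2: (0)·x + (1)·y + (0)·3 = 0
Row 3: (3)·x + (8)·y + (5)·3 = 0
Solving gives x = -5, y = 0.
Check: C·(-5, 0, 3) = (35, 0, -21) = -7·(-5, 0, 3).

-5, 0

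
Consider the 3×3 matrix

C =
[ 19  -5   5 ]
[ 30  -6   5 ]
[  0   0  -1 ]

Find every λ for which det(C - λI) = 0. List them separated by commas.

The characteristic polynomial is p(λ) = det(λI - C).
Expanding the 3×3 determinant: p(λ) = λ^3 - 12λ^2 + 23λ + 36.
Since p(9) = 0, λ = 9 is a root.
Dividing by (λ - 9) leaves λ^2 - 3λ - 4.
The quadratic factors as (λ + 1)·(λ - 4).
Eigenvalues: -1, 4, 9.

-1, 4, 9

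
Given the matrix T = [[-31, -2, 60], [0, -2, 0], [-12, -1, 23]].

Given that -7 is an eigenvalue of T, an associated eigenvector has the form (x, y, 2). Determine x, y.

5, 0

We need (T + 7I)v = 0.
T + 7I = [[-24, -2, 60], [0, 5, 0], [-12, -1, 30]].
Row 1: (-24)·x + (-2)·y + (60)·2 = 0
Row 2: (0)·x + (5)·y + (0)·2 = 0
Row 3: (-12)·x + (-1)·y + (30)·2 = 0
Solving gives x = 5, y = 0.
Check: T·(5, 0, 2) = (-35, 0, -14) = -7·(5, 0, 2).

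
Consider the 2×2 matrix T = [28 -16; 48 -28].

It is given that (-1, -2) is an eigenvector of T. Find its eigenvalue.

-4

Compute Tv: T·(-1, -2) = (4, 8).
Since Tv = λv, compare component 1: 4 = λ·-1, so λ = -4.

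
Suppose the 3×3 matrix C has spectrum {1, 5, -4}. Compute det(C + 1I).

-36

If C has eigenvalues 1, 5, -4, then C + 1I has eigenvalues 2, 6, -3.
det(C + 1I) = (2) · (6) · (-3) = -36.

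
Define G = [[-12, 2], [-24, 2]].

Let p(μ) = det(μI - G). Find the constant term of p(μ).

24

p(μ) = μ^2 + 10μ + 24.
The constant term is 24.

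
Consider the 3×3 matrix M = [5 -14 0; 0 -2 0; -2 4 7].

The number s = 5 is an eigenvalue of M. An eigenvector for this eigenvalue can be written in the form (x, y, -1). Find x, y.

We need (M - 5I)v = 0.
M - 5I = [[0, -14, 0], [0, -7, 0], [-2, 4, 2]].
Row 1: (0)·x + (-14)·y + (0)·-1 = 0
Row 2: (0)·x + (-7)·y + (0)·-1 = 0
Row 3: (-2)·x + (4)·y + (2)·-1 = 0
Solving gives x = -1, y = 0.
Check: M·(-1, 0, -1) = (-5, 0, -5) = 5·(-1, 0, -1).

-1, 0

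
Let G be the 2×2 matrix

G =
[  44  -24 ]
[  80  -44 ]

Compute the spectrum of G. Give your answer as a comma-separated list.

det(G - λI) = (44 - λ)(-44 - λ) - (-24)·(80) = λ^2 - 16.
This factors as (λ + 4)·(λ - 4) = 0.
Eigenvalues: -4, 4.

-4, 4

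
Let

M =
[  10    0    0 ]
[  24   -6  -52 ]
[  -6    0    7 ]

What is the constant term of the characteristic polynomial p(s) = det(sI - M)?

p(0) = det(0·I − M) = det(−M) = (−1)^3·det(M).
det(M) = -420, so p(0) = 420.

420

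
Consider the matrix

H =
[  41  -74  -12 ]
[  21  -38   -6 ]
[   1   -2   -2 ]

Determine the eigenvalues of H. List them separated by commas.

-2, -1, 4

Compute the characteristic polynomial p(λ) = det(λI - H).
Expanding the 3×3 determinant: p(λ) = λ^3 - λ^2 - 10λ - 8.
Rational-root test: λ = -1 gives p(-1) = 0.
Factor out (λ + 1): p(λ) = (λ + 1)·(λ^2 - 2λ - 8).
The quadratic factors as (λ + 2)·(λ - 4).
Eigenvalues: -2, -1, 4.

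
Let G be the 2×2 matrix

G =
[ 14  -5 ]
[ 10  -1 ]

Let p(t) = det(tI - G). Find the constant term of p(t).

p(t) = t^2 - 13t + 36.
The constant term is 36.

36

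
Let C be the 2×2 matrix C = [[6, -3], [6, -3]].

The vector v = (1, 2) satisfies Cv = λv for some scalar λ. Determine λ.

0

Compute Cv: C·(1, 2) = (0, 0).
Since Cv = λv, compare component 1: 0 = λ·1, so λ = 0.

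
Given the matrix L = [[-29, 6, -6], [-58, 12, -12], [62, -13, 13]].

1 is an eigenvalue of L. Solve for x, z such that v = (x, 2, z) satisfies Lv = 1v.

1, -3

We need (L - 1I)v = 0.
L - 1I = [[-30, 6, -6], [-58, 11, -12], [62, -13, 12]].
Row 1: (-30)·x + (6)·2 + (-6)·z = 0
Row 2: (-58)·x + (11)·2 + (-12)·z = 0
Row 3: (62)·x + (-13)·2 + (12)·z = 0
Solving gives x = 1, z = -3.
Check: L·(1, 2, -3) = (1, 2, -3) = 1·(1, 2, -3).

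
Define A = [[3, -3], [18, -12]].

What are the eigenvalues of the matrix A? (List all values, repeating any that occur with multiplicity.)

-6, -3

det(A - μI) = (3 - μ)(-12 - μ) - (-3)·(18) = μ^2 + 9μ + 18.
This factors as (μ + 6)·(μ + 3) = 0.
Eigenvalues: -6, -3.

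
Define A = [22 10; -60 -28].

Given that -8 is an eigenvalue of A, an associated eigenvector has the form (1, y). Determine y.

-3

We need (A + 8I)v = 0.
A + 8I = [[30, 10], [-60, -20]].
Row 1: (30)·1 + (10)·y = 0
Row 2: (-60)·1 + (-20)·y = 0
Solving gives y = -3.
Check: A·(1, -3) = (-8, 24) = -8·(1, -3).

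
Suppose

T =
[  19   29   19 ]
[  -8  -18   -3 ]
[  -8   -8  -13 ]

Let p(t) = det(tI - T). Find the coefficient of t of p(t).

5

p(t) = t^3 + 12t^2 + 5t - 150.
The coefficient of t is 5.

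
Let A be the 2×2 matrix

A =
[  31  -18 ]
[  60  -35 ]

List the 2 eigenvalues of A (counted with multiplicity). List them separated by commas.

det(A - sI) = (31 - s)(-35 - s) - (-18)·(60) = s^2 + 4s - 5.
This factors as (s + 5)·(s - 1) = 0.
Eigenvalues: -5, 1.

-5, 1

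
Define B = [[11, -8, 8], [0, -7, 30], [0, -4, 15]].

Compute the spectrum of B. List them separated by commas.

Compute the characteristic polynomial p(μ) = det(μI - B).
Expanding the 3×3 determinant: p(μ) = μ^3 - 19μ^2 + 103μ - 165.
Rational-root test: μ = 3 gives p(3) = 0.
Dividing by (μ - 3) leaves μ^2 - 16μ + 55.
The quadratic factors as (μ - 5)·(μ - 11).
Eigenvalues: 3, 5, 11.

3, 5, 11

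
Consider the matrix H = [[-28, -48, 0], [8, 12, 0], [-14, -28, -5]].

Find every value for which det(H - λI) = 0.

-12, -5, -4

The characteristic polynomial is p(t) = det(tI - H).
Expanding the 3×3 determinant: p(t) = t^3 + 21t^2 + 128t + 240.
Since p(-5) = 0, t = -5 is a root.
Dividing by (t + 5) leaves t^2 + 16t + 48.
The quadratic factors as (t + 12)·(t + 4).
Eigenvalues: -12, -5, -4.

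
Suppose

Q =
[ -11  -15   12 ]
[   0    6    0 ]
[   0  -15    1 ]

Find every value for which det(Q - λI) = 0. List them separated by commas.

The characteristic polynomial is p(s) = det(sI - Q).
Expanding along the first row, p(s) = s^3 + 4s^2 - 71s + 66.
Try s = 1: p(1) = 0, so 1 is a root.
Dividing by (s - 1) leaves s^2 + 5s - 66.
The quadratic factors as (s + 11)·(s - 6).
Eigenvalues: -11, 1, 6.

-11, 1, 6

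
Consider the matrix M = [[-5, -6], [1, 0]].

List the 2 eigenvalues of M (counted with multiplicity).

det(M - lambda·I) = (-5 - lambda)(0 - lambda) - (-6)·(1) = lambda^2 + 5·lambda + 6.
This factors as (lambda + 3)·(lambda + 2) = 0.
Eigenvalues: -3, -2.

-3, -2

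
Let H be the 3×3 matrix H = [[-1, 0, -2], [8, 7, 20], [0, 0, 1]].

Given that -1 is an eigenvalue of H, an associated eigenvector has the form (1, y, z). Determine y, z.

We need (H + 1I)v = 0.
H + 1I = [[0, 0, -2], [8, 8, 20], [0, 0, 2]].
Row 1: (0)·1 + (0)·y + (-2)·z = 0
Row 2: (8)·1 + (8)·y + (20)·z = 0
Row 3: (0)·1 + (0)·y + (2)·z = 0
Solving gives y = -1, z = 0.
Check: H·(1, -1, 0) = (-1, 1, 0) = -1·(1, -1, 0).

-1, 0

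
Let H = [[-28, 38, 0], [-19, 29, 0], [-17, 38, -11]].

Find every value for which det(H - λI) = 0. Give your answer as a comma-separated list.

-11, -9, 10

The characteristic polynomial is p(r) = det(rI - H).
Cofactor expansion gives p(r) = r^3 + 10r^2 - 101r - 990.
Try r = -9: p(-9) = 0, so -9 is a root.
Dividing by (r + 9) leaves r^2 + r - 110.
The quadratic factors as (r + 11)·(r - 10).
Eigenvalues: -11, -9, 10.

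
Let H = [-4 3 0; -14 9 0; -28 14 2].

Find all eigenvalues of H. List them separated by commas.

2, 2, 3

Compute the characteristic polynomial p(λ) = det(λI - H).
Expanding the 3×3 determinant: p(λ) = λ^3 - 7λ^2 + 16λ - 12.
Since p(3) = 0, λ = 3 is a root.
Dividing by (λ - 3) leaves λ^2 - 4λ + 4.
The quadratic factor is (λ - 2)^2.
Eigenvalues: 2, 2, 3.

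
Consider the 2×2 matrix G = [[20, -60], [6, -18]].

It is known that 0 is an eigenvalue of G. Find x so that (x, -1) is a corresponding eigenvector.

We need (G)v = 0.
G = [[20, -60], [6, -18]].
Row 1: (20)·x + (-60)·-1 = 0
Row 2: (6)·x + (-18)·-1 = 0
Solving gives x = -3.
Check: G·(-3, -1) = (0, 0) = 0·(-3, -1).

-3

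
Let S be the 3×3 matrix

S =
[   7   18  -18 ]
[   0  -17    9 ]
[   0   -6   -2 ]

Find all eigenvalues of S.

Compute the characteristic polynomial p(s) = det(sI - S).
Cofactor expansion gives p(s) = s^3 + 12s^2 - 45s - 616.
Since p(7) = 0, s = 7 is a root.
Factor out (s - 7): p(s) = (s - 7)·(s^2 + 19s + 88).
The quadratic factors as (s + 11)·(s + 8).
Eigenvalues: -11, -8, 7.

-11, -8, 7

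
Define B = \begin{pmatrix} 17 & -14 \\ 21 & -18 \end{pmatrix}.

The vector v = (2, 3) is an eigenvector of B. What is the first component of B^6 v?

First find the eigenvalue: Bv = (-8, -12) = -4·(2, 3), so λ = -4.
Then B^6 v = λ^6·v = (-4)^6·(2, 3) = 4096·(2, 3) = (8192, 12288).

8192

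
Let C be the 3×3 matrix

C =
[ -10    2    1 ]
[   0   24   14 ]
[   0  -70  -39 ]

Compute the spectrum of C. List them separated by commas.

-11, -10, -4

Compute the characteristic polynomial p(λ) = det(λI - C).
Cofactor expansion gives p(λ) = λ^3 + 25λ^2 + 194λ + 440.
Try λ = -4: p(-4) = 0, so -4 is a root.
Dividing by (λ + 4) leaves λ^2 + 21λ + 110.
The quadratic factors as (λ + 11)·(λ + 10).
Eigenvalues: -11, -10, -4.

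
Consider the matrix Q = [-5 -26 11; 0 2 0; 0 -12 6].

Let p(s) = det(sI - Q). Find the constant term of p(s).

p(s) = s^3 - 3s^2 - 28s + 60.
The constant term is 60.

60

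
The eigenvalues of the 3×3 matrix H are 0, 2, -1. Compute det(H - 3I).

If H has eigenvalues 0, 2, -1, then H - 3I has eigenvalues -3, -1, -4.
det(H - 3I) = (-3) · (-1) · (-4) = -12.

-12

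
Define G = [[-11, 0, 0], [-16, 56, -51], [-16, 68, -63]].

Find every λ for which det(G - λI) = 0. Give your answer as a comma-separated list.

Set up det(rI - G) = 0.
Expanding along the first row, p(r) = r^3 + 18r^2 + 17r - 660.
Rational-root test: r = 5 gives p(5) = 0.
Dividing by (r - 5) leaves r^2 + 23r + 132.
The quadratic factors as (r + 12)·(r + 11).
Eigenvalues: -12, -11, 5.

-12, -11, 5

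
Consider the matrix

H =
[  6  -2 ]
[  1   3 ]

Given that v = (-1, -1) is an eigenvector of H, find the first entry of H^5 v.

First find the eigenvalue: Hv = (-4, -4) = 4·(-1, -1), so λ = 4.
Then H^5 v = λ^5·v = 4^5·(-1, -1) = 1024·(-1, -1) = (-1024, -1024).

-1024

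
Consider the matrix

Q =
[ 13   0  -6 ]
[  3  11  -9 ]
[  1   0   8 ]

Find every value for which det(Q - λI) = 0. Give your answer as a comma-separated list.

Set up det(λI - Q) = 0.
Cofactor expansion gives p(λ) = λ^3 - 32λ^2 + 341λ - 1210.
Since p(10) = 0, λ = 10 is a root.
Dividing by (λ - 10) leaves λ^2 - 22λ + 121.
The quadratic factor is (λ - 11)^2.
Eigenvalues: 10, 11, 11.

10, 11, 11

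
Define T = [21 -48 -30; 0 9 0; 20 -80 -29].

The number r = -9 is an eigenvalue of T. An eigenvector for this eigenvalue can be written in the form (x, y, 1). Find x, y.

We need (T + 9I)v = 0.
T + 9I = [[30, -48, -30], [0, 18, 0], [20, -80, -20]].
Row 1: (30)·x + (-48)·y + (-30)·1 = 0
Row 2: (0)·x + (18)·y + (0)·1 = 0
Row 3: (20)·x + (-80)·y + (-20)·1 = 0
Solving gives x = 1, y = 0.
Check: T·(1, 0, 1) = (-9, 0, -9) = -9·(1, 0, 1).

1, 0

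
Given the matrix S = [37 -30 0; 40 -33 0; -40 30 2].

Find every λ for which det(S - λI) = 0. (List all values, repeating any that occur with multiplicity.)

Set up det(lambda·I - S) = 0.
Cofactor expansion gives p(lambda) = lambda^3 - 6·lambda^2 - 13·lambda + 42.
Since p(7) = 0, lambda = 7 is a root.
Dividing by (lambda - 7) leaves lambda^2 + lambda - 6.
The quadratic factors as (lambda + 3)·(lambda - 2).
Eigenvalues: -3, 2, 7.

-3, 2, 7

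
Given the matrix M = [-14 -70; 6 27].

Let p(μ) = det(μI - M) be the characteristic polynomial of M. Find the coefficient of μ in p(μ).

-13

The coefficient of μ of det(μI - M) is −trace(M).
trace(M) = (-14) + (27) = 13, so the coefficient is -13.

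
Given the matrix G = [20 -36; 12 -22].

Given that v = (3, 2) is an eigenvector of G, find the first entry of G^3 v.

-192

First find the eigenvalue: Gv = (-12, -8) = -4·(3, 2), so λ = -4.
Then G^3 v = λ^3·v = (-4)^3·(3, 2) = -64·(3, 2) = (-192, -128).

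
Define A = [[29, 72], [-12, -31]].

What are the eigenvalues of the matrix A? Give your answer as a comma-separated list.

det(A - μI) = (29 - μ)(-31 - μ) - (72)·(-12) = μ^2 + 2μ - 35.
This factors as (μ + 7)·(μ - 5) = 0.
Eigenvalues: -7, 5.

-7, 5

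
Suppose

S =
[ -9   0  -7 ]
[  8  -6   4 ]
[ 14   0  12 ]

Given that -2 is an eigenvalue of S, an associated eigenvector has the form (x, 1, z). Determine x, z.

1, -1

We need (S + 2I)v = 0.
S + 2I = [[-7, 0, -7], [8, -4, 4], [14, 0, 14]].
Row 1: (-7)·x + (0)·1 + (-7)·z = 0
Row 2: (8)·x + (-4)·1 + (4)·z = 0
Row 3: (14)·x + (0)·1 + (14)·z = 0
Solving gives x = 1, z = -1.
Check: S·(1, 1, -1) = (-2, -2, 2) = -2·(1, 1, -1).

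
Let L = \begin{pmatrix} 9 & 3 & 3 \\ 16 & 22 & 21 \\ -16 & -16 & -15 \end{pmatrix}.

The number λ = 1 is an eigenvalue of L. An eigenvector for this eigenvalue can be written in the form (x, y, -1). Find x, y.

0, 1

We need (L - 1I)v = 0.
L - 1I = [[8, 3, 3], [16, 21, 21], [-16, -16, -16]].
Row 1: (8)·x + (3)·y + (3)·-1 = 0
Row 2: (16)·x + (21)·y + (21)·-1 = 0
Row 3: (-16)·x + (-16)·y + (-16)·-1 = 0
Solving gives x = 0, y = 1.
Check: L·(0, 1, -1) = (0, 1, -1) = 1·(0, 1, -1).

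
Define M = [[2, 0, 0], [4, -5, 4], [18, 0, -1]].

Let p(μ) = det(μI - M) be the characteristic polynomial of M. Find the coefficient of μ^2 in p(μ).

The coefficient of μ^2 of det(μI - M) is −trace(M).
trace(M) = (2) + (-5) + (-1) = -4, so the coefficient is 4.

4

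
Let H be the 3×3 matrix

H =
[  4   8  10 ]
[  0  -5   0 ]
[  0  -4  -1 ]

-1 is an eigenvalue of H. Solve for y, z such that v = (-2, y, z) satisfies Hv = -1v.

We need (H + 1I)v = 0.
H + 1I = [[5, 8, 10], [0, -4, 0], [0, -4, 0]].
Row 1: (5)·-2 + (8)·y + (10)·z = 0
Row 2: (0)·-2 + (-4)·y + (0)·z = 0
Row 3: (0)·-2 + (-4)·y + (0)·z = 0
Solving gives y = 0, z = 1.
Check: H·(-2, 0, 1) = (2, 0, -1) = -1·(-2, 0, 1).

0, 1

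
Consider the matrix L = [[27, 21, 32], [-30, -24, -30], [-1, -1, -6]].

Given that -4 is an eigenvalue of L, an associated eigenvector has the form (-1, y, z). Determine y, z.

3, -1

We need (L + 4I)v = 0.
L + 4I = [[31, 21, 32], [-30, -20, -30], [-1, -1, -2]].
Row 1: (31)·-1 + (21)·y + (32)·z = 0
Row 2: (-30)·-1 + (-20)·y + (-30)·z = 0
Row 3: (-1)·-1 + (-1)·y + (-2)·z = 0
Solving gives y = 3, z = -1.
Check: L·(-1, 3, -1) = (4, -12, 4) = -4·(-1, 3, -1).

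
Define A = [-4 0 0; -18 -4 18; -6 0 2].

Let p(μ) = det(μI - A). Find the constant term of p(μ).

p(μ) = μ^3 + 6μ^2 - 32.
The constant term is -32.

-32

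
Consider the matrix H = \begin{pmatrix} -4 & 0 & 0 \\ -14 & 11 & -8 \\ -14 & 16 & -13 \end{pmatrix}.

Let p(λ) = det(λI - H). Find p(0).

-60

p(0) = det(0·I − H) = det(−H) = (−1)^3·det(H).
det(H) = 60, so p(0) = -60.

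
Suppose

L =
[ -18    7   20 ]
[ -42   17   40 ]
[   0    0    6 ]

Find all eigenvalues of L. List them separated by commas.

Set up det(λI - L) = 0.
Expanding the 3×3 determinant: p(λ) = λ^3 - 5λ^2 - 18λ + 72.
Rational-root test: λ = 6 gives p(6) = 0.
Factor out (λ - 6): p(λ) = (λ - 6)·(λ^2 + λ - 12).
The quadratic factors as (λ + 4)·(λ - 3).
Eigenvalues: -4, 3, 6.

-4, 3, 6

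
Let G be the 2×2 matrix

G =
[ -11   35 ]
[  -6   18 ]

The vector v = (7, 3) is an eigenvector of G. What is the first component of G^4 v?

First find the eigenvalue: Gv = (28, 12) = 4·(7, 3), so λ = 4.
Then G^4 v = λ^4·v = 4^4·(7, 3) = 256·(7, 3) = (1792, 768).

1792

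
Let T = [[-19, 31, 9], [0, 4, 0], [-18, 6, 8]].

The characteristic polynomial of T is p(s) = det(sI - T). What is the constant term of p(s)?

-40

p(s) = s^3 + 7s^2 - 34s - 40.
The constant term is -40.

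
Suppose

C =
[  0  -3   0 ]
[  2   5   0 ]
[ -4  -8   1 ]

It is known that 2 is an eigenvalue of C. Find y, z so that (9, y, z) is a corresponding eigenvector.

-6, 12

We need (C - 2I)v = 0.
C - 2I = [[-2, -3, 0], [2, 3, 0], [-4, -8, -1]].
Row 1: (-2)·9 + (-3)·y + (0)·z = 0
Row 2: (2)·9 + (3)·y + (0)·z = 0
Row 3: (-4)·9 + (-8)·y + (-1)·z = 0
Solving gives y = -6, z = 12.
Check: C·(9, -6, 12) = (18, -12, 24) = 2·(9, -6, 12).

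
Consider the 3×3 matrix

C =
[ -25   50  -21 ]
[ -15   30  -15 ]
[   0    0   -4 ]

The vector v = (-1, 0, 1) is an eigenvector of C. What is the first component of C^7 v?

16384

First find the eigenvalue: Cv = (4, 0, -4) = -4·(-1, 0, 1), so λ = -4.
Then C^7 v = λ^7·v = (-4)^7·(-1, 0, 1) = -16384·(-1, 0, 1) = (16384, 0, -16384).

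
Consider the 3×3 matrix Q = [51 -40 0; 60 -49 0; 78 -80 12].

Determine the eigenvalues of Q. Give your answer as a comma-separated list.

-9, 11, 12

The characteristic polynomial is p(λ) = det(λI - Q).
Expanding the 3×3 determinant: p(λ) = λ^3 - 14λ^2 - 75λ + 1188.
Rational-root test: λ = 11 gives p(11) = 0.
Dividing by (λ - 11) leaves λ^2 - 3λ - 108.
The quadratic factors as (λ + 9)·(λ - 12).
Eigenvalues: -9, 11, 12.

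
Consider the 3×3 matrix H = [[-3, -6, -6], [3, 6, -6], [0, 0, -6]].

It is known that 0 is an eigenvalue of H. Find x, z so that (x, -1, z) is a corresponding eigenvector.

We need (H)v = 0.
H = [[-3, -6, -6], [3, 6, -6], [0, 0, -6]].
Row 1: (-3)·x + (-6)·-1 + (-6)·z = 0
Row 2: (3)·x + (6)·-1 + (-6)·z = 0
Row 3: (0)·x + (0)·-1 + (-6)·z = 0
Solving gives x = 2, z = 0.
Check: H·(2, -1, 0) = (0, 0, 0) = 0·(2, -1, 0).

2, 0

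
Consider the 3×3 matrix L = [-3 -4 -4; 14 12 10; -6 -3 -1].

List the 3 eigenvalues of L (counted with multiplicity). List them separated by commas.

1, 2, 5

The characteristic polynomial is p(r) = det(rI - L).
Cofactor expansion gives p(r) = r^3 - 8r^2 + 17r - 10.
Rational-root test: r = 1 gives p(1) = 0.
Dividing by (r - 1) leaves r^2 - 7r + 10.
The quadratic factors as (r - 2)·(r - 5).
Eigenvalues: 1, 2, 5.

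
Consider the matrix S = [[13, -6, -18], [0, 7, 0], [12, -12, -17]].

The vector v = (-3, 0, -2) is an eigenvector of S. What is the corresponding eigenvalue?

Compute Sv: S·(-3, 0, -2) = (-3, 0, -2).
Since Sv = λv, compare component 1: -3 = λ·-3, so λ = 1.

1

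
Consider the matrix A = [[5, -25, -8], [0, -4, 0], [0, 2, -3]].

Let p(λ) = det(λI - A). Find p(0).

p(0) = det(0·I − A) = det(−A) = (−1)^3·det(A).
det(A) = 60, so p(0) = -60.

-60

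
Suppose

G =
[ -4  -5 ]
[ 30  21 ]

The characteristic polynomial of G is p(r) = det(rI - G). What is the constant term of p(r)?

66

p(r) = r^2 - 17r + 66.
The constant term is 66.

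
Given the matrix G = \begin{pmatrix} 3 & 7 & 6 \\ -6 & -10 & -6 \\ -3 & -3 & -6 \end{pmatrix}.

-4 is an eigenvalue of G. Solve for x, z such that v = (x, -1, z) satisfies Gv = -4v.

1, 0

We need (G + 4I)v = 0.
G + 4I = [[7, 7, 6], [-6, -6, -6], [-3, -3, -2]].
Row 1: (7)·x + (7)·-1 + (6)·z = 0
Row 2: (-6)·x + (-6)·-1 + (-6)·z = 0
Row 3: (-3)·x + (-3)·-1 + (-2)·z = 0
Solving gives x = 1, z = 0.
Check: G·(1, -1, 0) = (-4, 4, 0) = -4·(1, -1, 0).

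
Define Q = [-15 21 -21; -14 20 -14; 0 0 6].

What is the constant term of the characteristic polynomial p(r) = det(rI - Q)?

36

p(0) = det(0·I − Q) = det(−Q) = (−1)^3·det(Q).
det(Q) = -36, so p(0) = 36.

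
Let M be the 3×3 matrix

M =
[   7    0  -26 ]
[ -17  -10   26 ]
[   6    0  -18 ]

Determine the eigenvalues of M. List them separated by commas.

Set up det(μI - M) = 0.
Expanding along the first row, p(μ) = μ^3 + 21μ^2 + 140μ + 300.
Rational-root test: μ = -6 gives p(-6) = 0.
Dividing by (μ + 6) leaves μ^2 + 15μ + 50.
The quadratic factors as (μ + 10)·(μ + 5).
Eigenvalues: -10, -6, -5.

-10, -6, -5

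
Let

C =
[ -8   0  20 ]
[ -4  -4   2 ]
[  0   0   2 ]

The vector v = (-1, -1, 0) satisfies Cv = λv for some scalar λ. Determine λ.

Compute Cv: C·(-1, -1, 0) = (8, 8, 0).
Since Cv = λv, compare component 1: 8 = λ·-1, so λ = -8.

-8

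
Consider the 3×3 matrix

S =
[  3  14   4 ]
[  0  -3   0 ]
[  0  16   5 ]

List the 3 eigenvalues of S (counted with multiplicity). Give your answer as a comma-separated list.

-3, 3, 5

The characteristic polynomial is p(t) = det(tI - S).
Expanding the 3×3 determinant: p(t) = t^3 - 5t^2 - 9t + 45.
Since p(3) = 0, t = 3 is a root.
Dividing by (t - 3) leaves t^2 - 2t - 15.
The quadratic factors as (t + 3)·(t - 5).
Eigenvalues: -3, 3, 5.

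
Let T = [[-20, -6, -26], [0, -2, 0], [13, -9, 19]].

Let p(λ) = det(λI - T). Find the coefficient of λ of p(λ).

-40

p(λ) = λ^3 + 3λ^2 - 40λ - 84.
The coefficient of λ is -40.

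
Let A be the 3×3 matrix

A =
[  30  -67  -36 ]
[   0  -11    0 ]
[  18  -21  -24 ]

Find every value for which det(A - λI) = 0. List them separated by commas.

The characteristic polynomial is p(μ) = det(μI - A).
Expanding the 3×3 determinant: p(μ) = μ^3 + 5μ^2 - 138μ - 792.
Rational-root test: μ = -11 gives p(-11) = 0.
Dividing by (μ + 11) leaves μ^2 - 6μ - 72.
The quadratic factors as (μ + 6)·(μ - 12).
Eigenvalues: -11, -6, 12.

-11, -6, 12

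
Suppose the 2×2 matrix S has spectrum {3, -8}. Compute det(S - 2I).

-10

If S has eigenvalues 3, -8, then S - 2I has eigenvalues 1, -10.
det(S - 2I) = (1) · (-10) = -10.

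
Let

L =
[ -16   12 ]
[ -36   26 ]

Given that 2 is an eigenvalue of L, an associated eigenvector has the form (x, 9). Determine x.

6

We need (L - 2I)v = 0.
L - 2I = [[-18, 12], [-36, 24]].
Row 1: (-18)·x + (12)·9 = 0
Row 2: (-36)·x + (24)·9 = 0
Solving gives x = 6.
Check: L·(6, 9) = (12, 18) = 2·(6, 9).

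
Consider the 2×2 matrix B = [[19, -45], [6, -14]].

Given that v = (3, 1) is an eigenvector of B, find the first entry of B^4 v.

768

First find the eigenvalue: Bv = (12, 4) = 4·(3, 1), so λ = 4.
Then B^4 v = λ^4·v = 4^4·(3, 1) = 256·(3, 1) = (768, 256).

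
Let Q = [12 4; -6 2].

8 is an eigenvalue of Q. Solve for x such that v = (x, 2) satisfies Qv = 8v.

-2

We need (Q - 8I)v = 0.
Q - 8I = [[4, 4], [-6, -6]].
Row 1: (4)·x + (4)·2 = 0
Row 2: (-6)·x + (-6)·2 = 0
Solving gives x = -2.
Check: Q·(-2, 2) = (-16, 16) = 8·(-2, 2).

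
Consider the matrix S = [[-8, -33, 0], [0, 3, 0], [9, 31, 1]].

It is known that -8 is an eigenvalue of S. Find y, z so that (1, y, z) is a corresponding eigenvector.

We need (S + 8I)v = 0.
S + 8I = [[0, -33, 0], [0, 11, 0], [9, 31, 9]].
Row 1: (0)·1 + (-33)·y + (0)·z = 0
Row 2: (0)·1 + (11)·y + (0)·z = 0
Row 3: (9)·1 + (31)·y + (9)·z = 0
Solving gives y = 0, z = -1.
Check: S·(1, 0, -1) = (-8, 0, 8) = -8·(1, 0, -1).

0, -1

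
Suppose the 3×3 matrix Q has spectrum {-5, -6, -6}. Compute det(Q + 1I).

If Q has eigenvalues -5, -6, -6, then Q + 1I has eigenvalues -4, -5, -5.
det(Q + 1I) = (-4) · (-5) · (-5) = -100.

-100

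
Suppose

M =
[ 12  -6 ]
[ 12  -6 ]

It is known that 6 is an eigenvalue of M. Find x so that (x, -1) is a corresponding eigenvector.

We need (M - 6I)v = 0.
M - 6I = [[6, -6], [12, -12]].
Row 1: (6)·x + (-6)·-1 = 0
Row 2: (12)·x + (-12)·-1 = 0
Solving gives x = -1.
Check: M·(-1, -1) = (-6, -6) = 6·(-1, -1).

-1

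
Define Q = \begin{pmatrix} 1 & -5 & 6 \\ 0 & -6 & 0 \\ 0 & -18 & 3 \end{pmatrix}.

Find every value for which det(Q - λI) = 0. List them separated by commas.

-6, 1, 3

Set up det(μI - Q) = 0.
Cofactor expansion gives p(μ) = μ^3 + 2μ^2 - 21μ + 18.
Try μ = -6: p(-6) = 0, so -6 is a root.
Factor out (μ + 6): p(μ) = (μ + 6)·(μ^2 - 4μ + 3).
The quadratic factors as (μ - 1)·(μ - 3).
Eigenvalues: -6, 1, 3.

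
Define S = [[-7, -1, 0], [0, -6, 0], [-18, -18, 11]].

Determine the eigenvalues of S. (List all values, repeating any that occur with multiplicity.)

-7, -6, 11

Set up det(μI - S) = 0.
Expanding along the first row, p(μ) = μ^3 + 2μ^2 - 101μ - 462.
Try μ = -6: p(-6) = 0, so -6 is a root.
Factor out (μ + 6): p(μ) = (μ + 6)·(μ^2 - 4μ - 77).
The quadratic factors as (μ + 7)·(μ - 11).
Eigenvalues: -7, -6, 11.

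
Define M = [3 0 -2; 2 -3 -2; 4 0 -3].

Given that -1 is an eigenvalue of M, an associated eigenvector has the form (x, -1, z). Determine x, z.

1, 2

We need (M + 1I)v = 0.
M + 1I = [[4, 0, -2], [2, -2, -2], [4, 0, -2]].
Row 1: (4)·x + (0)·-1 + (-2)·z = 0
Row 2: (2)·x + (-2)·-1 + (-2)·z = 0
Row 3: (4)·x + (0)·-1 + (-2)·z = 0
Solving gives x = 1, z = 2.
Check: M·(1, -1, 2) = (-1, 1, -2) = -1·(1, -1, 2).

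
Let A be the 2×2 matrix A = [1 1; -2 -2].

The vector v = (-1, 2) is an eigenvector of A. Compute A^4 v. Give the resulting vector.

(-1, 2)

First find the eigenvalue: Av = (1, -2) = -1·(-1, 2), so λ = -1.
Then A^4 v = λ^4·v = (-1)^4·(-1, 2) = 1·(-1, 2) = (-1, 2).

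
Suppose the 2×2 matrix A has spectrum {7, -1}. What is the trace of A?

6

trace(A) is the sum of the eigenvalues: (7) + (-1) = 6.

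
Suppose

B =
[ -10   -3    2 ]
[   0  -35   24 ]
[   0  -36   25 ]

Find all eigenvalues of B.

-11, -10, 1

Compute the characteristic polynomial p(lambda) = det(lambda·I - B).
Expanding the 3×3 determinant: p(lambda) = lambda^3 + 20·lambda^2 + 89·lambda - 110.
Rational-root test: lambda = 1 gives p(1) = 0.
Factor out (lambda - 1): p(lambda) = (lambda - 1)·(lambda^2 + 21·lambda + 110).
The quadratic factors as (lambda + 11)·(lambda + 10).
Eigenvalues: -11, -10, 1.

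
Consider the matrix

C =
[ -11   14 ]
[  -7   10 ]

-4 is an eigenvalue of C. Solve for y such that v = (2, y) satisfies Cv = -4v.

1

We need (C + 4I)v = 0.
C + 4I = [[-7, 14], [-7, 14]].
Row 1: (-7)·2 + (14)·y = 0
Row 2: (-7)·2 + (14)·y = 0
Solving gives y = 1.
Check: C·(2, 1) = (-8, -4) = -4·(2, 1).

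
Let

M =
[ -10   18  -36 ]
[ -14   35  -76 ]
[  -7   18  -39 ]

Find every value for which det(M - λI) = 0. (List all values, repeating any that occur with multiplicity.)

-10, -3, -1

Compute the characteristic polynomial p(s) = det(sI - M).
Cofactor expansion gives p(s) = s^3 + 14s^2 + 43s + 30.
Since p(-3) = 0, s = -3 is a root.
Factor out (s + 3): p(s) = (s + 3)·(s^2 + 11s + 10).
The quadratic factors as (s + 10)·(s + 1).
Eigenvalues: -10, -3, -1.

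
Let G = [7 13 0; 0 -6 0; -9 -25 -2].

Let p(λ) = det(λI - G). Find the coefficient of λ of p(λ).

-44

p(λ) = λ^3 + λ^2 - 44λ - 84.
The coefficient of λ is -44.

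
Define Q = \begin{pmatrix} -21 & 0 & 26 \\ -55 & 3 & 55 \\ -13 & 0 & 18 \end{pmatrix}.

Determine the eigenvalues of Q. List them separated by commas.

Compute the characteristic polynomial p(μ) = det(μI - Q).
Expanding along the first row, p(μ) = μ^3 - 49μ + 120.
Since p(3) = 0, μ = 3 is a root.
Factor out (μ - 3): p(μ) = (μ - 3)·(μ^2 + 3μ - 40).
The quadratic factors as (μ + 8)·(μ - 5).
Eigenvalues: -8, 3, 5.

-8, 3, 5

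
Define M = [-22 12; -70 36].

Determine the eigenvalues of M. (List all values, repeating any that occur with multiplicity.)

6, 8

det(M - λI) = (-22 - λ)(36 - λ) - (12)·(-70) = λ^2 - 14λ + 48.
This factors as (λ - 6)·(λ - 8) = 0.
Eigenvalues: 6, 8.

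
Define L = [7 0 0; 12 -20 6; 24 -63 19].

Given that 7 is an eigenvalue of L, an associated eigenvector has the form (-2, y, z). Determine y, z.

We need (L - 7I)v = 0.
L - 7I = [[0, 0, 0], [12, -27, 6], [24, -63, 12]].
Row 1: (0)·-2 + (0)·y + (0)·z = 0
Row 2: (12)·-2 + (-27)·y + (6)·z = 0
Row 3: (24)·-2 + (-63)·y + (12)·z = 0
Solving gives y = 0, z = 4.
Check: L·(-2, 0, 4) = (-14, 0, 28) = 7·(-2, 0, 4).

0, 4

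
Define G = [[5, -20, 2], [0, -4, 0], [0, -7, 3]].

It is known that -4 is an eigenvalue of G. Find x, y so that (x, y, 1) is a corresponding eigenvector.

2, 1

We need (G + 4I)v = 0.
G + 4I = [[9, -20, 2], [0, 0, 0], [0, -7, 7]].
Row 1: (9)·x + (-20)·y + (2)·1 = 0
Row 2: (0)·x + (0)·y + (0)·1 = 0
Row 3: (0)·x + (-7)·y + (7)·1 = 0
Solving gives x = 2, y = 1.
Check: G·(2, 1, 1) = (-8, -4, -4) = -4·(2, 1, 1).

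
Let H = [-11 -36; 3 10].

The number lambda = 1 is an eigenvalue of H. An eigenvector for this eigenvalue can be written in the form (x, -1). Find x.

3

We need (H - 1I)v = 0.
H - 1I = [[-12, -36], [3, 9]].
Row 1: (-12)·x + (-36)·-1 = 0
Row 2: (3)·x + (9)·-1 = 0
Solving gives x = 3.
Check: H·(3, -1) = (3, -1) = 1·(3, -1).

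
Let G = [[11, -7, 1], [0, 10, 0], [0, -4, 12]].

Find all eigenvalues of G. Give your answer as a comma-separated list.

Set up det(μI - G) = 0.
Cofactor expansion gives p(μ) = μ^3 - 33μ^2 + 362μ - 1320.
Try μ = 11: p(11) = 0, so 11 is a root.
Dividing by (μ - 11) leaves μ^2 - 22μ + 120.
The quadratic factors as (μ - 10)·(μ - 12).
Eigenvalues: 10, 11, 12.

10, 11, 12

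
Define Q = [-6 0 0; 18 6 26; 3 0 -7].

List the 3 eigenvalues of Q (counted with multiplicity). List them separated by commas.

Compute the characteristic polynomial p(λ) = det(λI - Q).
Expanding the 3×3 determinant: p(λ) = λ^3 + 7λ^2 - 36λ - 252.
Since p(-7) = 0, λ = -7 is a root.
Dividing by (λ + 7) leaves λ^2 - 36.
The quadratic factors as (λ + 6)·(λ - 6).
Eigenvalues: -7, -6, 6.

-7, -6, 6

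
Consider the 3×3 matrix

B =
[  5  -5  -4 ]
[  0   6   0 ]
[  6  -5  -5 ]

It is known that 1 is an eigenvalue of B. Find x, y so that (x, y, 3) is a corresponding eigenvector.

We need (B - 1I)v = 0.
B - 1I = [[4, -5, -4], [0, 5, 0], [6, -5, -6]].
Row 1: (4)·x + (-5)·y + (-4)·3 = 0
Row 2: (0)·x + (5)·y + (0)·3 = 0
Row 3: (6)·x + (-5)·y + (-6)·3 = 0
Solving gives x = 3, y = 0.
Check: B·(3, 0, 3) = (3, 0, 3) = 1·(3, 0, 3).

3, 0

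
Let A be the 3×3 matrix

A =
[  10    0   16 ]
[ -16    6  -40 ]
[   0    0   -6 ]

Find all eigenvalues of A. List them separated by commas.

-6, 6, 10

Compute the characteristic polynomial p(λ) = det(λI - A).
Cofactor expansion gives p(λ) = λ^3 - 10λ^2 - 36λ + 360.
Since p(6) = 0, λ = 6 is a root.
Dividing by (λ - 6) leaves λ^2 - 4λ - 60.
The quadratic factors as (λ + 6)·(λ - 10).
Eigenvalues: -6, 6, 10.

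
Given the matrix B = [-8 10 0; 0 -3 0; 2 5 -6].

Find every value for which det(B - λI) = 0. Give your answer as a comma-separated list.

-8, -6, -3

Set up det(rI - B) = 0.
Expanding the 3×3 determinant: p(r) = r^3 + 17r^2 + 90r + 144.
Since p(-3) = 0, r = -3 is a root.
Dividing by (r + 3) leaves r^2 + 14r + 48.
The quadratic factors as (r + 8)·(r + 6).
Eigenvalues: -8, -6, -3.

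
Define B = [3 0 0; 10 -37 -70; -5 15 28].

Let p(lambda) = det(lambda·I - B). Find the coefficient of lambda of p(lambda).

p(lambda) = lambda^3 + 6·lambda^2 - 13·lambda - 42.
The coefficient of lambda is -13.

-13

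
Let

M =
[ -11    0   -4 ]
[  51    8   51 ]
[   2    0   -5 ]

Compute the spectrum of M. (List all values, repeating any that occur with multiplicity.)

-9, -7, 8

Set up det(rI - M) = 0.
Expanding the 3×3 determinant: p(r) = r^3 + 8r^2 - 65r - 504.
Try r = -7: p(-7) = 0, so -7 is a root.
Factor out (r + 7): p(r) = (r + 7)·(r^2 + r - 72).
The quadratic factors as (r + 9)·(r - 8).
Eigenvalues: -9, -7, 8.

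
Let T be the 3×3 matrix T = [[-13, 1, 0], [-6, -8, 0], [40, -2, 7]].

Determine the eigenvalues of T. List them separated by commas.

-11, -10, 7

Compute the characteristic polynomial p(t) = det(tI - T).
Cofactor expansion gives p(t) = t^3 + 14t^2 - 37t - 770.
Since p(-11) = 0, t = -11 is a root.
Dividing by (t + 11) leaves t^2 + 3t - 70.
The quadratic factors as (t + 10)·(t - 7).
Eigenvalues: -11, -10, 7.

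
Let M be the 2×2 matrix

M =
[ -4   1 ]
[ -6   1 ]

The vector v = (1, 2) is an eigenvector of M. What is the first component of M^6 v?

64

First find the eigenvalue: Mv = (-2, -4) = -2·(1, 2), so λ = -2.
Then M^6 v = λ^6·v = (-2)^6·(1, 2) = 64·(1, 2) = (64, 128).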